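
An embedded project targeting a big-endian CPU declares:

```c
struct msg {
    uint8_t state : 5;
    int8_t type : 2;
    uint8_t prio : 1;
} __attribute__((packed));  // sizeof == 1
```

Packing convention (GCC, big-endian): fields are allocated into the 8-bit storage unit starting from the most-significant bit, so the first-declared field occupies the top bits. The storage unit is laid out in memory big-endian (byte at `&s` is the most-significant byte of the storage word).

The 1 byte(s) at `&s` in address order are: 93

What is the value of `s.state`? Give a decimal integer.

[0]=0x93 (big-endian) → word 0x93
state [3+:5] = (word>>3) & 0x1f = 18  ←
type [1+:2] = (word>>1) & 0x3 = 1
prio [0+:1] = (word>>0) & 0x1 = 1

18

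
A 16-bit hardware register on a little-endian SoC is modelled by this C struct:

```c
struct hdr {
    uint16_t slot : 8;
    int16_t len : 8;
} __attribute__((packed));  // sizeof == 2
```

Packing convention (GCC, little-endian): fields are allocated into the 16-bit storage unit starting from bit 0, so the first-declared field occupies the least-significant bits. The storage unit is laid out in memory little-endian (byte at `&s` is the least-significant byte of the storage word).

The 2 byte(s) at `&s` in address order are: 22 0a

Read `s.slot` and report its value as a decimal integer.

[0]=0x22 [1]=0x0a (little-endian) → word 0x0a22
slot [0+:8] = (word>>0) & 0xff = 34  ←
len [8+:8] = (word>>8) & 0xff = 10

34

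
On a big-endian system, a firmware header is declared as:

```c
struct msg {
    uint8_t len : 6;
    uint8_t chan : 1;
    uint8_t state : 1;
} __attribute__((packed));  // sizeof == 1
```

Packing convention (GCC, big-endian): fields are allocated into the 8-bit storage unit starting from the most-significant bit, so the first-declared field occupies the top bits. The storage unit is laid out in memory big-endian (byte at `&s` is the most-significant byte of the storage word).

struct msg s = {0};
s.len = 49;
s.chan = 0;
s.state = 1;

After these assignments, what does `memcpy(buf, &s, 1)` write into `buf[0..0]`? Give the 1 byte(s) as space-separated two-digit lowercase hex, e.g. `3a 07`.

len (6b) val=49 bits=0x31 at bit 2: 0xc4
chan (1b) val=0 bits=0x0 at bit 1: 0xc4
state (1b) val=1 bits=0x1 at bit 0: 0xc5
word = 0xc5 → big-endian bytes:
  [0]=0xc5

c5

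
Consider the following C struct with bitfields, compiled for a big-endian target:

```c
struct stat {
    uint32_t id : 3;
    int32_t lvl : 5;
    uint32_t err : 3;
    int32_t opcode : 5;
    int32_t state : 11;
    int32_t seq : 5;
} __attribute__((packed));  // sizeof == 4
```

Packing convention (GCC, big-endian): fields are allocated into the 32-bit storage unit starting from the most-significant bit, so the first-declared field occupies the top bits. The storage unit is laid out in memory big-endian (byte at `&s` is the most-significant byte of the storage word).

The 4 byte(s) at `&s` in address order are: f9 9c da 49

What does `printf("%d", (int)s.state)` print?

-302

[0]=0xf9 [1]=0x9c [2]=0xda [3]=0x49 (big-endian) → word 0xf99cda49
id [29+:3] = (word>>29) & 0x7 = 7
lvl [24+:5] = (word>>24) & 0x1f = 25
err [21+:3] = (word>>21) & 0x7 = 4
opcode [16+:5] = (word>>16) & 0x1f = 28
state [5+:11] = (word>>5) & 0x7ff = 1746  ←
seq [0+:5] = (word>>0) & 0x1f = 9
state signed 11b, MSB=1: 1746 - 2048 = -302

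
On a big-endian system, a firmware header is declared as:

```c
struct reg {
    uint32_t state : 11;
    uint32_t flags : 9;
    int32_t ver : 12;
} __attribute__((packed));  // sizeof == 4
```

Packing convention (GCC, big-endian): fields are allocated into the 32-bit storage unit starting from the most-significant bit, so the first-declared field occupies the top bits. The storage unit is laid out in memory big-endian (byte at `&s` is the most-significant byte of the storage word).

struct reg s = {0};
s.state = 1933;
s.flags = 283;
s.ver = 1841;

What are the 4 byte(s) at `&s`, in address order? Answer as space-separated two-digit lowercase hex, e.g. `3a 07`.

[21+:11] state=1933 & 0x7ff = 0x78d; word=0xf1a00000
[12+:9] flags=283 & 0x1ff = 0x11b; word=0xf1b1b000
[0+:12] ver=1841 & 0xfff = 0x731; word=0xf1b1b731
word = 0xf1b1b731 → big-endian bytes:
  [0]=0xf1  [1]=0xb1  [2]=0xb7  [3]=0x31

f1 b1 b7 31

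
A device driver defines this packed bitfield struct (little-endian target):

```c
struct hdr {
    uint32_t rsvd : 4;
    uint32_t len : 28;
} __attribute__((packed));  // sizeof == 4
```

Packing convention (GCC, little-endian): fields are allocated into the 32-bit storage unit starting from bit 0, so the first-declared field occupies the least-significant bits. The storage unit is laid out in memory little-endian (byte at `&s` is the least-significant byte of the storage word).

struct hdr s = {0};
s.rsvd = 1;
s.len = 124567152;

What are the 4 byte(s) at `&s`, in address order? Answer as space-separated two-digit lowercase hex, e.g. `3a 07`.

01 e7 cb 76

rsvd:4 = 1 → 0x1 << 0 → word 0x00000001
len:28 = 124567152 → 0x76cbe70 << 4 → word 0x76cbe701
word = 0x76cbe701 → little-endian bytes:
  [0]=0x01  [1]=0xe7  [2]=0xcb  [3]=0x76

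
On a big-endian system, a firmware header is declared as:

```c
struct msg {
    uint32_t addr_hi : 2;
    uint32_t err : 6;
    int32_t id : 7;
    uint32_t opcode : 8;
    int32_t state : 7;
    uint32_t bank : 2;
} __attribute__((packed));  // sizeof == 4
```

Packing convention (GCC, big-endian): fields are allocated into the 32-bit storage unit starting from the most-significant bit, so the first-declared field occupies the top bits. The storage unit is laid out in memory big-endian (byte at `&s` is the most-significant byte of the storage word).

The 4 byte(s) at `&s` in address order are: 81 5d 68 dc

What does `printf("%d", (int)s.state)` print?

[0]=0x81 [1]=0x5d [2]=0x68 [3]=0xdc (big-endian) → word 0x815d68dc
addr_hi:2 @ bit 30 → (0x815d68dc>>30)&0x3 = 0x2
err:6 @ bit 24 → (0x815d68dc>>24)&0x3f = 0x1
id:7 @ bit 17 → (0x815d68dc>>17)&0x7f = 0x2e
opcode:8 @ bit 9 → (0x815d68dc>>9)&0xff = 0xb4
state:7 @ bit 2 → (0x815d68dc>>2)&0x7f = 0x37  ←
bank:2 @ bit 0 → (0x815d68dc>>0)&0x3 = 0x0
state signed 7b, MSB=0: value = 55

55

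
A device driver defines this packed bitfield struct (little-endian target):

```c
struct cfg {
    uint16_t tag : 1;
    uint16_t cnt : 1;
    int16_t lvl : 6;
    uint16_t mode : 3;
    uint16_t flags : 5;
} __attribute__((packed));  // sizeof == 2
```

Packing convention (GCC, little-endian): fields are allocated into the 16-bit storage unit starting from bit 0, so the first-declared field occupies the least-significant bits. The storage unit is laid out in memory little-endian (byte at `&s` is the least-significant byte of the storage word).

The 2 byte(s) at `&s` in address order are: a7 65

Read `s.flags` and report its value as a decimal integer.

[0]=0xa7 [1]=0x65 (little-endian) → word 0x65a7
tag:1 @ bit 0 → (0x65a7>>0)&0x1 = 0x1
cnt:1 @ bit 1 → (0x65a7>>1)&0x1 = 0x1
lvl:6 @ bit 2 → (0x65a7>>2)&0x3f = 0x29
mode:3 @ bit 8 → (0x65a7>>8)&0x7 = 0x5
flags:5 @ bit 11 → (0x65a7>>11)&0x1f = 0xc  ←

12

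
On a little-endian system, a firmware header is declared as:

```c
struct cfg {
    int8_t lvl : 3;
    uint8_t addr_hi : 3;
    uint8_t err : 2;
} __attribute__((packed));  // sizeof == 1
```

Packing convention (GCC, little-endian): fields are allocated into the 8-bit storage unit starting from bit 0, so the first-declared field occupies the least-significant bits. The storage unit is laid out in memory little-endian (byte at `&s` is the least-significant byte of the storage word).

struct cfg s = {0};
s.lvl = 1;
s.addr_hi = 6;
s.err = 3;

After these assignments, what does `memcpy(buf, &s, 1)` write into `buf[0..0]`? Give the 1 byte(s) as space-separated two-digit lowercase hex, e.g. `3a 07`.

f1

lvl:3 = 1 → 0x1 << 0 → word 0x01
addr_hi:3 = 6 → 0x6 << 3 → word 0x31
err:2 = 3 → 0x3 << 6 → word 0xf1
word = 0xf1 → little-endian bytes:
  [0]=0xf1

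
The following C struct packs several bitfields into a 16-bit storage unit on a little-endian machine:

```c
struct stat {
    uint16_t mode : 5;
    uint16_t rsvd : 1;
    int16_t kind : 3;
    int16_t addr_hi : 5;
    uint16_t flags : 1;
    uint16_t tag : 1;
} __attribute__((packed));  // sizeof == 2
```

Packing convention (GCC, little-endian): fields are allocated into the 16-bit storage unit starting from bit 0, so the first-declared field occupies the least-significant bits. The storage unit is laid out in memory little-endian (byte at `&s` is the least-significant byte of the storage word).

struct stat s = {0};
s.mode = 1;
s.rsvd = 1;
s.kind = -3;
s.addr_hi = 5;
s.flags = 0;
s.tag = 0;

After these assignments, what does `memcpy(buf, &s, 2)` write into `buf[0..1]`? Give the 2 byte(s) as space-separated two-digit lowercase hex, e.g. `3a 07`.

61 0b

[0+:5] mode=1 & 0x1f = 0x1; word=0x0001
[5+:1] rsvd=1 & 0x1 = 0x1; word=0x0021
[6+:3] kind=-3 & 0x7 = 0x5; word=0x0161
[9+:5] addr_hi=5 & 0x1f = 0x5; word=0x0b61
[14+:1] flags=0 & 0x1 = 0x0; word=0x0b61
[15+:1] tag=0 & 0x1 = 0x0; word=0x0b61
word = 0x0b61 → little-endian bytes:
  [0]=0x61  [1]=0x0b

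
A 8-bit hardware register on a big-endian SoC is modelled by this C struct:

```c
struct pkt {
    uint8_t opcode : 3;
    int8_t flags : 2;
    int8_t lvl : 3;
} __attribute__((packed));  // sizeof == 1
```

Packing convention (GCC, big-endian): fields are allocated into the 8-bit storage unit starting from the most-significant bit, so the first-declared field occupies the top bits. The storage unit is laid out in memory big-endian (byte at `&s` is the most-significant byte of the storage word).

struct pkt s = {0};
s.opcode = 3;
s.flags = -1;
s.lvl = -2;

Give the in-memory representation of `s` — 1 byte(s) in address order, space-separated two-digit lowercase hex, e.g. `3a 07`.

opcode (3b) val=3 bits=0x3 at bit 5: 0x60
flags (2b) val=-1 bits=0x3 at bit 3: 0x78
lvl (3b) val=-2 bits=0x6 at bit 0: 0x7e
word = 0x7e → big-endian bytes:
  [0]=0x7e

7e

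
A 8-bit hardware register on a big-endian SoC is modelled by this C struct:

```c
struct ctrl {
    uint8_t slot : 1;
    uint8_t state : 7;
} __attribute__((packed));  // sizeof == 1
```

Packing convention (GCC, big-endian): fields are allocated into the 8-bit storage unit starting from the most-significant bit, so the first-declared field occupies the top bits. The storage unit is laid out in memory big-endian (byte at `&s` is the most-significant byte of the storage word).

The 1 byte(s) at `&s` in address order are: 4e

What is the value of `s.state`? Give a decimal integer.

[0]=0x4e (big-endian) → word 0x4e
slot [7+:1] = (word>>7) & 0x1 = 0
state [0+:7] = (word>>0) & 0x7f = 78  ←

78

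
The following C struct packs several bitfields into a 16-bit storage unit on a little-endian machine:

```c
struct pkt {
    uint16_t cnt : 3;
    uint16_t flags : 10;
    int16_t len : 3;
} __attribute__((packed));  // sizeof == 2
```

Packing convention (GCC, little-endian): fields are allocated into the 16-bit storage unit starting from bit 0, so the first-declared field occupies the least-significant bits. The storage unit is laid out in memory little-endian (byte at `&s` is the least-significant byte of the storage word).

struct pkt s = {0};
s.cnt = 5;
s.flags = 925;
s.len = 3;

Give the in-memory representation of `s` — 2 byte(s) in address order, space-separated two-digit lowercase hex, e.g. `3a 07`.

ed 7c

cnt (3b) val=5 bits=0x5 at bit 0: 0x0005
flags (10b) val=925 bits=0x39d at bit 3: 0x1ced
len (3b) val=3 bits=0x3 at bit 13: 0x7ced
word = 0x7ced → little-endian bytes:
  [0]=0xed  [1]=0x7c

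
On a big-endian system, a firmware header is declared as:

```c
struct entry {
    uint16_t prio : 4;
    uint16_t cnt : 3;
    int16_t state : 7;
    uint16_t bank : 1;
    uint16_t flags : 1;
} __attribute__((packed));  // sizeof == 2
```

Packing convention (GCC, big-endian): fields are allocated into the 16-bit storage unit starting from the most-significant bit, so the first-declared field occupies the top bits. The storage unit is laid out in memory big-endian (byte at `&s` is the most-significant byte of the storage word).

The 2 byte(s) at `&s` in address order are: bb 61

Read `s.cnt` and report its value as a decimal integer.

[0]=0xbb [1]=0x61 (big-endian) → word 0xbb61
prio [12+:4] = (word>>12) & 0xf = 11
cnt [9+:3] = (word>>9) & 0x7 = 5  ←
state [2+:7] = (word>>2) & 0x7f = 88
bank [1+:1] = (word>>1) & 0x1 = 0
flags [0+:1] = (word>>0) & 0x1 = 1

5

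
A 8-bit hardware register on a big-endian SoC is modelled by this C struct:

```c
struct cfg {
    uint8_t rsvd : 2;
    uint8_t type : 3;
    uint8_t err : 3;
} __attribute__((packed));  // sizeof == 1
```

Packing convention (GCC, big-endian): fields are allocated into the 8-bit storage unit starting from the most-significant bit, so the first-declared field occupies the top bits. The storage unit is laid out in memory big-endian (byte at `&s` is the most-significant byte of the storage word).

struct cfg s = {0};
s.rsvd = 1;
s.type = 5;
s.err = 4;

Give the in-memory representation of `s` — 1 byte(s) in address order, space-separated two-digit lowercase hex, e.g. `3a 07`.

rsvd:2 = 1 → 0x1 << 6 → word 0x40
type:3 = 5 → 0x5 << 3 → word 0x68
err:3 = 4 → 0x4 << 0 → word 0x6c
word = 0x6c → big-endian bytes:
  [0]=0x6c

6c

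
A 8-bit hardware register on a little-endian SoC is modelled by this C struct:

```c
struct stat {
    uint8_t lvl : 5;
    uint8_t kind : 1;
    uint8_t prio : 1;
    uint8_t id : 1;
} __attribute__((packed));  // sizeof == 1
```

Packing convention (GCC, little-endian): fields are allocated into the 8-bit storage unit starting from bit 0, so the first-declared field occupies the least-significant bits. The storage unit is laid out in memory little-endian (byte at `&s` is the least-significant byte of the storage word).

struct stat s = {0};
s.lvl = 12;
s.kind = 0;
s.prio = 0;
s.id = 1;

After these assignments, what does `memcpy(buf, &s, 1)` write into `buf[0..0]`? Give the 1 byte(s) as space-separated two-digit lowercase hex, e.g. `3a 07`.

8c

lvl:5 = 12 → 0xc << 0 → word 0x0c
kind:1 = 0 → 0x0 << 5 → word 0x0c
prio:1 = 0 → 0x0 << 6 → word 0x0c
id:1 = 1 → 0x1 << 7 → word 0x8c
word = 0x8c → little-endian bytes:
  [0]=0x8c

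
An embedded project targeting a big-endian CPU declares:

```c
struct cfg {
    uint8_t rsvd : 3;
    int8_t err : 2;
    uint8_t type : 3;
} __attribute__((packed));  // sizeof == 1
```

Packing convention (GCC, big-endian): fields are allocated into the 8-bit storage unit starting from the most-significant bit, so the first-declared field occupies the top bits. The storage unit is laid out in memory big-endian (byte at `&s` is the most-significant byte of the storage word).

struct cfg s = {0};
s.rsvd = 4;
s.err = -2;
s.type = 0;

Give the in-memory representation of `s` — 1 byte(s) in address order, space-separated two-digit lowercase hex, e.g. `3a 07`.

[5+:3] rsvd=4 & 0x7 = 0x4; word=0x80
[3+:2] err=-2 & 0x3 = 0x2; word=0x90
[0+:3] type=0 & 0x7 = 0x0; word=0x90
word = 0x90 → big-endian bytes:
  [0]=0x90

90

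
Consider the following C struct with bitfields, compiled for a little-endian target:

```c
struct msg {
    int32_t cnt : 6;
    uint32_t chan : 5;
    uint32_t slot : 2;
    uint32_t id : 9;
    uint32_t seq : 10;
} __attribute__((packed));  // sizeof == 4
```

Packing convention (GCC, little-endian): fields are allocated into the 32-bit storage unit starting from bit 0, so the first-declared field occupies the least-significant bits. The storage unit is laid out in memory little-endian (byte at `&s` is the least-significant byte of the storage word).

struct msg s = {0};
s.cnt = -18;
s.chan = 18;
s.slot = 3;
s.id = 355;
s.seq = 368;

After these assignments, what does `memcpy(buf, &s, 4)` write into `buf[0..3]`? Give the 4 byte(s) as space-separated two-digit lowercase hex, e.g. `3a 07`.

cnt (6b) val=-18 bits=0x2e at bit 0: 0x0000002e
chan (5b) val=18 bits=0x12 at bit 6: 0x000004ae
slot (2b) val=3 bits=0x3 at bit 11: 0x00001cae
id (9b) val=355 bits=0x163 at bit 13: 0x002c7cae
seq (10b) val=368 bits=0x170 at bit 22: 0x5c2c7cae
word = 0x5c2c7cae → little-endian bytes:
  [0]=0xae  [1]=0x7c  [2]=0x2c  [3]=0x5c

ae 7c 2c 5c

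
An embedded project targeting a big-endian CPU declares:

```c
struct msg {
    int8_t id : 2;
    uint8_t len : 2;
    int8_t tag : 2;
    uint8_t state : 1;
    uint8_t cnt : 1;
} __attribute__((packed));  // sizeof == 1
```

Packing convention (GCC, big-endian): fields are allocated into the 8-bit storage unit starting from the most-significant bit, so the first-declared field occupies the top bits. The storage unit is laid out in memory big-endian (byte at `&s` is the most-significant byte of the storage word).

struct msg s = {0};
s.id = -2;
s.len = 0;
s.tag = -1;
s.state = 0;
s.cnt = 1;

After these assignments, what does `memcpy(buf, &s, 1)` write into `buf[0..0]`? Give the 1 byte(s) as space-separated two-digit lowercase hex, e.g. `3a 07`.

8d

[6+:2] id=-2 & 0x3 = 0x2; word=0x80
[4+:2] len=0 & 0x3 = 0x0; word=0x80
[2+:2] tag=-1 & 0x3 = 0x3; word=0x8c
[1+:1] state=0 & 0x1 = 0x0; word=0x8c
[0+:1] cnt=1 & 0x1 = 0x1; word=0x8d
word = 0x8d → big-endian bytes:
  [0]=0x8d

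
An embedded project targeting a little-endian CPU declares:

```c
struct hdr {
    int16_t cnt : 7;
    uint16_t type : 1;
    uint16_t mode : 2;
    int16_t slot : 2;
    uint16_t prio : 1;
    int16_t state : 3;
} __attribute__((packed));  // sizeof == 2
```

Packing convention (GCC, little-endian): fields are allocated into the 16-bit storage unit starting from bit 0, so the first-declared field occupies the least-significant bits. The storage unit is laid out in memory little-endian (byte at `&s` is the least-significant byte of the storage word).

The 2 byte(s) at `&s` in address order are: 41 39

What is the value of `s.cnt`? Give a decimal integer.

[0]=0x41 [1]=0x39 (little-endian) → word 0x3941
cnt [0+:7] = (word>>0) & 0x7f = 65  ←
type [7+:1] = (word>>7) & 0x1 = 0
mode [8+:2] = (word>>8) & 0x3 = 1
slot [10+:2] = (word>>10) & 0x3 = 2
prio [12+:1] = (word>>12) & 0x1 = 1
state [13+:3] = (word>>13) & 0x7 = 1
cnt signed 7b, MSB=1: 65 - 128 = -63

-63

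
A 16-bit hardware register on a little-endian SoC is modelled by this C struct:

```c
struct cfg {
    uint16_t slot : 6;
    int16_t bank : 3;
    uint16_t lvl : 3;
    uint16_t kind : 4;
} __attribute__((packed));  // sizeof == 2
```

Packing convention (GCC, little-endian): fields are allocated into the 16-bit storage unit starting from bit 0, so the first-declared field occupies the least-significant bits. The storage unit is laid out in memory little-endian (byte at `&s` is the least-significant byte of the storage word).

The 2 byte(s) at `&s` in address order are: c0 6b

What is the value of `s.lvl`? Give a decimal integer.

[0]=0xc0 [1]=0x6b (little-endian) → word 0x6bc0
slot [0+:6] = (word>>0) & 0x3f = 0
bank [6+:3] = (word>>6) & 0x7 = 7
lvl [9+:3] = (word>>9) & 0x7 = 5  ←
kind [12+:4] = (word>>12) & 0xf = 6

5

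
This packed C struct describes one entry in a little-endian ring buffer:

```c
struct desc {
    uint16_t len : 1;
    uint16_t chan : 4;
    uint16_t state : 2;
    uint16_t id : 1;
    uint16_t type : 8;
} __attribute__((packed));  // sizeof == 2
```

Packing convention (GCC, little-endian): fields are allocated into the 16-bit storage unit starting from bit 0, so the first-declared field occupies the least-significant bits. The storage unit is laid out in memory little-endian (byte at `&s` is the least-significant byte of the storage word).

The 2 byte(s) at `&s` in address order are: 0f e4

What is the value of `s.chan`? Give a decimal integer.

[0]=0x0f [1]=0xe4 (little-endian) → word 0xe40f
len:1 @ bit 0 → (0xe40f>>0)&0x1 = 0x1
chan:4 @ bit 1 → (0xe40f>>1)&0xf = 0x7  ←
state:2 @ bit 5 → (0xe40f>>5)&0x3 = 0x0
id:1 @ bit 7 → (0xe40f>>7)&0x1 = 0x0
type:8 @ bit 8 → (0xe40f>>8)&0xff = 0xe4

7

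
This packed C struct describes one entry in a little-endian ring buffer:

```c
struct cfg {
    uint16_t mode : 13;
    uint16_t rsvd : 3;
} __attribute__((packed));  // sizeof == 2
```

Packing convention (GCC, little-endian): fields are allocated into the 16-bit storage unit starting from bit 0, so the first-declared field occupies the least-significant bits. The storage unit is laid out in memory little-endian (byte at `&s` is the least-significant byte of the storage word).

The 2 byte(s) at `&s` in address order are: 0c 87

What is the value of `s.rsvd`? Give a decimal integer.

4

[0]=0x0c [1]=0x87 (little-endian) → word 0x870c
mode [0+:13] = (word>>0) & 0x1fff = 1804
rsvd [13+:3] = (word>>13) & 0x7 = 4  ←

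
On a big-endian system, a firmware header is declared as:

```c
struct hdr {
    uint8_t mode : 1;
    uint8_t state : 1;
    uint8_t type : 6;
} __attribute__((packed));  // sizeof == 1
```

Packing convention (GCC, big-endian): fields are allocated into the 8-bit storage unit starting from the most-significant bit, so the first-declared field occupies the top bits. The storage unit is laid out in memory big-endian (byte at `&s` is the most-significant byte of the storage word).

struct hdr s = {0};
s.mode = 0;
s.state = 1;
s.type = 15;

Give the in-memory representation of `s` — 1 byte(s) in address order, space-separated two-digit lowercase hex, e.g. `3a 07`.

mode:1 = 0 → 0x0 << 7 → word 0x00
state:1 = 1 → 0x1 << 6 → word 0x40
type:6 = 15 → 0xf << 0 → word 0x4f
word = 0x4f → big-endian bytes:
  [0]=0x4f

4f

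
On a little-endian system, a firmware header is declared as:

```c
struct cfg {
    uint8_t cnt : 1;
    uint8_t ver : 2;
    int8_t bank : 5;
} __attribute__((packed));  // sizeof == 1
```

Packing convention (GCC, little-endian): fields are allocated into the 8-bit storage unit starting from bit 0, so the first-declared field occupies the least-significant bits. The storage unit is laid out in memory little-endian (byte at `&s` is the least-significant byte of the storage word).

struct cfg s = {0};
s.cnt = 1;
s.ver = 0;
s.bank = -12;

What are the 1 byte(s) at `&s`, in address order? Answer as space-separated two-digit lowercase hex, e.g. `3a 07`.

cnt:1 = 1 → 0x1 << 0 → word 0x01
ver:2 = 0 → 0x0 << 1 → word 0x01
bank:5 = -12 → 0x14 << 3 → word 0xa1
word = 0xa1 → little-endian bytes:
  [0]=0xa1

a1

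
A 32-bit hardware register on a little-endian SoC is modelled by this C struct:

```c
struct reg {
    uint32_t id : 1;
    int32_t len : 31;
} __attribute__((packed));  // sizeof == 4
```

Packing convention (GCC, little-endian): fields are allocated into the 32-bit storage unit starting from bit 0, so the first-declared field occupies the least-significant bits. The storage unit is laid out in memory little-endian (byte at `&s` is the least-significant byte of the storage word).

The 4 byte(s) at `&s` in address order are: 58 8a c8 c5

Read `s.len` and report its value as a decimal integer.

[0]=0x58 [1]=0x8a [2]=0xc8 [3]=0xc5 (little-endian) → word 0xc5c88a58
id:1 @ bit 0 → (0xc5c88a58>>0)&0x1 = 0x0
len:31 @ bit 1 → (0xc5c88a58>>1)&0x7fffffff = 0x62e4452c  ←
len signed 31b, MSB=1: 1659127084 - 2147483648 = -488356564

-488356564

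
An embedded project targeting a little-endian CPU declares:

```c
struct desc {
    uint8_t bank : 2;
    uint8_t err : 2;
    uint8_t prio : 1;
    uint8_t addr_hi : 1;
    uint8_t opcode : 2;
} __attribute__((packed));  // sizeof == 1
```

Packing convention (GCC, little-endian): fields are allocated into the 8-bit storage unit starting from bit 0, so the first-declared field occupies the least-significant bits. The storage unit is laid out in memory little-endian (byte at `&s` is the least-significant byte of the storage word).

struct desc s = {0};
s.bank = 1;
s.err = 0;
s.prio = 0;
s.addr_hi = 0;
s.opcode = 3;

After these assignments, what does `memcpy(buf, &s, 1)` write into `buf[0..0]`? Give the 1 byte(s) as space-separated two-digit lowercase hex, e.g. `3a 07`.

c1

[0+:2] bank=1 & 0x3 = 0x1; word=0x01
[2+:2] err=0 & 0x3 = 0x0; word=0x01
[4+:1] prio=0 & 0x1 = 0x0; word=0x01
[5+:1] addr_hi=0 & 0x1 = 0x0; word=0x01
[6+:2] opcode=3 & 0x3 = 0x3; word=0xc1
word = 0xc1 → little-endian bytes:
  [0]=0xc1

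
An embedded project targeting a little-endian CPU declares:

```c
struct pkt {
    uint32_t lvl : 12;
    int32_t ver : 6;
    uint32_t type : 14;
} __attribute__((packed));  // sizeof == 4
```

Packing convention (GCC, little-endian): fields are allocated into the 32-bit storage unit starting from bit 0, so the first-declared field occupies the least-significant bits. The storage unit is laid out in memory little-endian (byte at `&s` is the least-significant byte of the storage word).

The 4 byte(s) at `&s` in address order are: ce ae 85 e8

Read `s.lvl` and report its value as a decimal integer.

3790

[0]=0xce [1]=0xae [2]=0x85 [3]=0xe8 (little-endian) → word 0xe885aece
lvl:12 @ bit 0 → (0xe885aece>>0)&0xfff = 0xece  ←
ver:6 @ bit 12 → (0xe885aece>>12)&0x3f = 0x1a
type:14 @ bit 18 → (0xe885aece>>18)&0x3fff = 0x3a21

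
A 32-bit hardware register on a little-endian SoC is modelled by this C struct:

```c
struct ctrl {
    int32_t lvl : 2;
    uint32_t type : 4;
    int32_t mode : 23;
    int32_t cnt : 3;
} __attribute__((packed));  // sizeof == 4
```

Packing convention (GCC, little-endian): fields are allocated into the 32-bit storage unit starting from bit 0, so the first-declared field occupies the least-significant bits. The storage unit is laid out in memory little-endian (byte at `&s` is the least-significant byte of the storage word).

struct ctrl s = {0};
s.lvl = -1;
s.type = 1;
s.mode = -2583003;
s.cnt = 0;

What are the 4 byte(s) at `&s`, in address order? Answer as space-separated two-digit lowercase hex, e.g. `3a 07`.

47 89 25 16

[0+:2] lvl=-1 & 0x3 = 0x3; word=0x00000003
[2+:4] type=1 & 0xf = 0x1; word=0x00000007
[6+:23] mode=-2583003 & 0x7fffff = 0x589625; word=0x16258947
[29+:3] cnt=0 & 0x7 = 0x0; word=0x16258947
word = 0x16258947 → little-endian bytes:
  [0]=0x47  [1]=0x89  [2]=0x25  [3]=0x16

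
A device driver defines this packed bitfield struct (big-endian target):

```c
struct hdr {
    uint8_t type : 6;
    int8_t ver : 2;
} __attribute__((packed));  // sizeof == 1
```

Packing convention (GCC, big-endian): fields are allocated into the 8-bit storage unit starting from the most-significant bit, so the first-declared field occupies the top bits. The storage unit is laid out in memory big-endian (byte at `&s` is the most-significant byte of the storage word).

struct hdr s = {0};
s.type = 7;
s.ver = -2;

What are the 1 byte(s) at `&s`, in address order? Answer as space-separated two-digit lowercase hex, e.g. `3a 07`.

[2+:6] type=7 & 0x3f = 0x7; word=0x1c
[0+:2] ver=-2 & 0x3 = 0x2; word=0x1e
word = 0x1e → big-endian bytes:
  [0]=0x1e

1e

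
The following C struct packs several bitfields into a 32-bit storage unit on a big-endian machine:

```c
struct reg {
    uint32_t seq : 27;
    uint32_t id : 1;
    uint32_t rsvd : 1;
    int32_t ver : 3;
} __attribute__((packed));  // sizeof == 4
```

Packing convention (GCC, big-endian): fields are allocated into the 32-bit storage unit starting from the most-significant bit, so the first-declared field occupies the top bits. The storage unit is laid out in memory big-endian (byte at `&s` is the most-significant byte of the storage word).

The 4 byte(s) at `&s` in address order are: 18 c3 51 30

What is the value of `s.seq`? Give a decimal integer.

[0]=0x18 [1]=0xc3 [2]=0x51 [3]=0x30 (big-endian) → word 0x18c35130
seq [5+:27] = (word>>5) & 0x7ffffff = 12982921  ←
id [4+:1] = (word>>4) & 0x1 = 1
rsvd [3+:1] = (word>>3) & 0x1 = 0
ver [0+:3] = (word>>0) & 0x7 = 0

12982921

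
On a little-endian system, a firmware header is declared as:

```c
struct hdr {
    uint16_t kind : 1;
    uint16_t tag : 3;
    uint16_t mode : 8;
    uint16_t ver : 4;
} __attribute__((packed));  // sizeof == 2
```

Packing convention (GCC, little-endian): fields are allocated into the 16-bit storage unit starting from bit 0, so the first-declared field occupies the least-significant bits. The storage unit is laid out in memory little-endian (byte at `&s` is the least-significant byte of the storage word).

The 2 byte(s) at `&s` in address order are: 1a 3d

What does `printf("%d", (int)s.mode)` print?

[0]=0x1a [1]=0x3d (little-endian) → word 0x3d1a
kind [0+:1] = (word>>0) & 0x1 = 0
tag [1+:3] = (word>>1) & 0x7 = 5
mode [4+:8] = (word>>4) & 0xff = 209  ←
ver [12+:4] = (word>>12) & 0xf = 3

209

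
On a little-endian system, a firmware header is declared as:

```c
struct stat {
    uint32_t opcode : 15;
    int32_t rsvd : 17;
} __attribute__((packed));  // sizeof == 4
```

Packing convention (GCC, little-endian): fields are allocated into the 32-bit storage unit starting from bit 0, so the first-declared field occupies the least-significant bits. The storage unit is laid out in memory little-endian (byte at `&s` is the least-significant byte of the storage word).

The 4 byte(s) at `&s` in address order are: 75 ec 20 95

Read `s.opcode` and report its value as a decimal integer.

27765

[0]=0x75 [1]=0xec [2]=0x20 [3]=0x95 (little-endian) → word 0x9520ec75
opcode [0+:15] = (word>>0) & 0x7fff = 27765  ←
rsvd [15+:17] = (word>>15) & 0x1ffff = 76353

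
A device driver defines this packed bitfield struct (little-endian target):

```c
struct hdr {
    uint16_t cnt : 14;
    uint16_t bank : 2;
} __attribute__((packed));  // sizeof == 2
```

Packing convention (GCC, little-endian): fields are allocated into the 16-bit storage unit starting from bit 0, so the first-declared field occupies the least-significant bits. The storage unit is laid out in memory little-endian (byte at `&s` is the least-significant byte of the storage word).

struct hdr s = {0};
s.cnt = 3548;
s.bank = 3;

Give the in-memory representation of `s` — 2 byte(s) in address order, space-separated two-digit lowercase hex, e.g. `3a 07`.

[0+:14] cnt=3548 & 0x3fff = 0xddc; word=0x0ddc
[14+:2] bank=3 & 0x3 = 0x3; word=0xcddc
word = 0xcddc → little-endian bytes:
  [0]=0xdc  [1]=0xcd

dc cd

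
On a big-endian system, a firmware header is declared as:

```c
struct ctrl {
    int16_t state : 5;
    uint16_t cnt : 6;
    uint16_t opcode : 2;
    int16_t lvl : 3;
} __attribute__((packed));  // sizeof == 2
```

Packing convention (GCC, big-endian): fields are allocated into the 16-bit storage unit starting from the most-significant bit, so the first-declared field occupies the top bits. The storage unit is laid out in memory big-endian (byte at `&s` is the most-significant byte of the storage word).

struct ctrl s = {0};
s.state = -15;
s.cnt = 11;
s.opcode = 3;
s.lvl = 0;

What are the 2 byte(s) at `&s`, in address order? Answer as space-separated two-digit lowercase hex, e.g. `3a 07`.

89 78

state (5b) val=-15 bits=0x11 at bit 11: 0x8800
cnt (6b) val=11 bits=0xb at bit 5: 0x8960
opcode (2b) val=3 bits=0x3 at bit 3: 0x8978
lvl (3b) val=0 bits=0x0 at bit 0: 0x8978
word = 0x8978 → big-endian bytes:
  [0]=0x89  [1]=0x78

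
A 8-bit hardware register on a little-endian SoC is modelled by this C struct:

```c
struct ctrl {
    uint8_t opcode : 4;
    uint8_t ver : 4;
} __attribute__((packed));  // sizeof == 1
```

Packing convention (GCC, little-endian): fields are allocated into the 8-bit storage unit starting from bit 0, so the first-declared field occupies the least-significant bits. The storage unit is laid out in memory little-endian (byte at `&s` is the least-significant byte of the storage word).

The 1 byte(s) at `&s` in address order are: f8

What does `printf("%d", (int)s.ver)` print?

15

[0]=0xf8 (little-endian) → word 0xf8
opcode:4 @ bit 0 → (0xf8>>0)&0xf = 0x8
ver:4 @ bit 4 → (0xf8>>4)&0xf = 0xf  ←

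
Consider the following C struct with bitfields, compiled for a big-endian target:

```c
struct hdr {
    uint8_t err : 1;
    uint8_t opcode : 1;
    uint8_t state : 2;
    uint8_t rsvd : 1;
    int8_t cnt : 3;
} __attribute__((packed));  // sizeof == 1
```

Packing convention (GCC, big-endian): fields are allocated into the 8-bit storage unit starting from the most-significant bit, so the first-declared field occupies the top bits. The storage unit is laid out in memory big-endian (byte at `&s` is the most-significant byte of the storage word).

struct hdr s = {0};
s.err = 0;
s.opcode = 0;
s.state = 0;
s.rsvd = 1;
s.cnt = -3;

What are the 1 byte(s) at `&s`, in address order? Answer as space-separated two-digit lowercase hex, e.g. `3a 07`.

0d

err:1 = 0 → 0x0 << 7 → word 0x00
opcode:1 = 0 → 0x0 << 6 → word 0x00
state:2 = 0 → 0x0 << 4 → word 0x00
rsvd:1 = 1 → 0x1 << 3 → word 0x08
cnt:3 = -3 → 0x5 << 0 → word 0x0d
word = 0x0d → big-endian bytes:
  [0]=0x0d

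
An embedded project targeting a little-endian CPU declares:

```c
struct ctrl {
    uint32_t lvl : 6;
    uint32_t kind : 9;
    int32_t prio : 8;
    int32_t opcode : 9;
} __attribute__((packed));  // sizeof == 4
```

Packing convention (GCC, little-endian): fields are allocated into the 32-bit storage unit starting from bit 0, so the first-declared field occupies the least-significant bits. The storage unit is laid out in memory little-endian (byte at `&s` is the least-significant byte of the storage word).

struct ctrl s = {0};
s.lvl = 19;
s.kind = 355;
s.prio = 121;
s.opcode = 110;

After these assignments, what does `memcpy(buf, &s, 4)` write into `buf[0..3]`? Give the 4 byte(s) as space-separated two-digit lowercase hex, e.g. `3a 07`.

d3 d8 3c 37

lvl:6 = 19 → 0x13 << 0 → word 0x00000013
kind:9 = 355 → 0x163 << 6 → word 0x000058d3
prio:8 = 121 → 0x79 << 15 → word 0x003cd8d3
opcode:9 = 110 → 0x6e << 23 → word 0x373cd8d3
word = 0x373cd8d3 → little-endian bytes:
  [0]=0xd3  [1]=0xd8  [2]=0x3c  [3]=0x37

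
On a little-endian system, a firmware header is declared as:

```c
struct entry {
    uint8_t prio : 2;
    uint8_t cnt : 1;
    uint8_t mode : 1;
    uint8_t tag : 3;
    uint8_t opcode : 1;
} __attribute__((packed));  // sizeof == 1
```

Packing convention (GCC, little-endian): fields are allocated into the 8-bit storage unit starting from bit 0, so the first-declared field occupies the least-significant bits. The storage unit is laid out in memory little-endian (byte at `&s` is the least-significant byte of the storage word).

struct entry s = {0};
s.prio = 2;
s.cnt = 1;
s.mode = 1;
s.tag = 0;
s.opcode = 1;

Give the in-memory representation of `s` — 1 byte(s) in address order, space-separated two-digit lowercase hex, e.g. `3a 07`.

8e

prio (2b) val=2 bits=0x2 at bit 0: 0x02
cnt (1b) val=1 bits=0x1 at bit 2: 0x06
mode (1b) val=1 bits=0x1 at bit 3: 0x0e
tag (3b) val=0 bits=0x0 at bit 4: 0x0e
opcode (1b) val=1 bits=0x1 at bit 7: 0x8e
word = 0x8e → little-endian bytes:
  [0]=0x8e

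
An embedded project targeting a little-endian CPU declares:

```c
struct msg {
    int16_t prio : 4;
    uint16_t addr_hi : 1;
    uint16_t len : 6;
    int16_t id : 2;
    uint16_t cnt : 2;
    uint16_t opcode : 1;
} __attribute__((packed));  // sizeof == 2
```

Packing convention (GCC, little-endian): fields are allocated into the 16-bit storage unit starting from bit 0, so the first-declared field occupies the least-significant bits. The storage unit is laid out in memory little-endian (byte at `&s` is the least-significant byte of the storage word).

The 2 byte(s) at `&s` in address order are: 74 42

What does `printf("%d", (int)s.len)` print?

19

[0]=0x74 [1]=0x42 (little-endian) → word 0x4274
prio [0+:4] = (word>>0) & 0xf = 4
addr_hi [4+:1] = (word>>4) & 0x1 = 1
len [5+:6] = (word>>5) & 0x3f = 19  ←
id [11+:2] = (word>>11) & 0x3 = 0
cnt [13+:2] = (word>>13) & 0x3 = 2
opcode [15+:1] = (word>>15) & 0x1 = 0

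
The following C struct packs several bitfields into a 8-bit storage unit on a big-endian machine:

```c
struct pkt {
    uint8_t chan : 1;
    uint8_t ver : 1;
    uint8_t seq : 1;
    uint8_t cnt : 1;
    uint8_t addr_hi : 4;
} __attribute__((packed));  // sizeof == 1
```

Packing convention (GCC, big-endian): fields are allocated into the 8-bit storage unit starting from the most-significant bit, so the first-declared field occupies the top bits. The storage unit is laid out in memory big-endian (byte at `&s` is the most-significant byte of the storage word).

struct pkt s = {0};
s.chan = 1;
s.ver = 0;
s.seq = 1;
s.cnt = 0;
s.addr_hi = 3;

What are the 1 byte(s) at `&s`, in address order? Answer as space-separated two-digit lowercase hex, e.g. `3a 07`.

chan (1b) val=1 bits=0x1 at bit 7: 0x80
ver (1b) val=0 bits=0x0 at bit 6: 0x80
seq (1b) val=1 bits=0x1 at bit 5: 0xa0
cnt (1b) val=0 bits=0x0 at bit 4: 0xa0
addr_hi (4b) val=3 bits=0x3 at bit 0: 0xa3
word = 0xa3 → big-endian bytes:
  [0]=0xa3

a3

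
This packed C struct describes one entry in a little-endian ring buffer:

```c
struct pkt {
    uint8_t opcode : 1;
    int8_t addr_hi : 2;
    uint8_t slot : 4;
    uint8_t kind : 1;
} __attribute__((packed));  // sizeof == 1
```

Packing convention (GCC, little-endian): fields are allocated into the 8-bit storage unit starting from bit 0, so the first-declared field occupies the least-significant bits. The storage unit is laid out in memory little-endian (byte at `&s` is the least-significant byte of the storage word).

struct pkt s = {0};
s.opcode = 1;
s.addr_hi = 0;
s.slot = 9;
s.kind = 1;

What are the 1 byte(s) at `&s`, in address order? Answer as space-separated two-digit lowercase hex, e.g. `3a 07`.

c9

[0+:1] opcode=1 & 0x1 = 0x1; word=0x01
[1+:2] addr_hi=0 & 0x3 = 0x0; word=0x01
[3+:4] slot=9 & 0xf = 0x9; word=0x49
[7+:1] kind=1 & 0x1 = 0x1; word=0xc9
word = 0xc9 → little-endian bytes:
  [0]=0xc9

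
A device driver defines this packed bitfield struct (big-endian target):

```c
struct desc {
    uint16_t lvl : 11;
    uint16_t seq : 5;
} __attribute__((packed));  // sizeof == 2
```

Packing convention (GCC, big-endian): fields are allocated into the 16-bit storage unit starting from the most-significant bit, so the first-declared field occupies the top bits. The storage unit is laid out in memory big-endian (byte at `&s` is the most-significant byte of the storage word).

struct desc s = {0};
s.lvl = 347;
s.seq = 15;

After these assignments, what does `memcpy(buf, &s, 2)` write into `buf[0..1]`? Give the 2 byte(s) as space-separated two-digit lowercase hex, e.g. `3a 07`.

lvl (11b) val=347 bits=0x15b at bit 5: 0x2b60
seq (5b) val=15 bits=0xf at bit 0: 0x2b6f
word = 0x2b6f → big-endian bytes:
  [0]=0x2b  [1]=0x6f

2b 6f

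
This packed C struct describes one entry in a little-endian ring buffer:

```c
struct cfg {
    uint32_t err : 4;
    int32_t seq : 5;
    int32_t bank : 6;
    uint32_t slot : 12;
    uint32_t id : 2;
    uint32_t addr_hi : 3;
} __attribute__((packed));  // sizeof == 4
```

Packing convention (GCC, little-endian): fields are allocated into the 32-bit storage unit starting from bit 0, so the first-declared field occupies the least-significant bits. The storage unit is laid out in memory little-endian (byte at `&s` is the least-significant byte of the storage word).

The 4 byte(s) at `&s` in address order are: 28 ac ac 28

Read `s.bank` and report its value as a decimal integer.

[0]=0x28 [1]=0xac [2]=0xac [3]=0x28 (little-endian) → word 0x28acac28
err [0+:4] = (word>>0) & 0xf = 8
seq [4+:5] = (word>>4) & 0x1f = 2
bank [9+:6] = (word>>9) & 0x3f = 22  ←
slot [15+:12] = (word>>15) & 0xfff = 345
id [27+:2] = (word>>27) & 0x3 = 1
addr_hi [29+:3] = (word>>29) & 0x7 = 1
bank signed 6b, MSB=0: value = 22

22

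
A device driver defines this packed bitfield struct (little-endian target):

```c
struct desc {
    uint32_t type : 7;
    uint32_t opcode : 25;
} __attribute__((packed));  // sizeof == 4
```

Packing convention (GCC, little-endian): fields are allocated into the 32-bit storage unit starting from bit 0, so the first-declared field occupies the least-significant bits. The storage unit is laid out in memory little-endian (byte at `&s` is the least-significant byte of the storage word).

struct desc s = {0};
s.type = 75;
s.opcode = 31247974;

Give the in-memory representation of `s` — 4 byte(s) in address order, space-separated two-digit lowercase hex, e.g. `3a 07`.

4b 33 67 ee

type (7b) val=75 bits=0x4b at bit 0: 0x0000004b
opcode (25b) val=31247974 bits=0x1dcce66 at bit 7: 0xee67334b
word = 0xee67334b → little-endian bytes:
  [0]=0x4b  [1]=0x33  [2]=0x67  [3]=0xee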